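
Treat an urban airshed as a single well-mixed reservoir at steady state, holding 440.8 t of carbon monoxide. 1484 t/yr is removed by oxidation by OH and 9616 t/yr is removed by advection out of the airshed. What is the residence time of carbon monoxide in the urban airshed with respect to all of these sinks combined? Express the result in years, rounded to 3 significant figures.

0.0397 yr

Total removal flux = 1484 + 9616 = 11100 t/yr.
τ = M / ΣF_out = 440.8 / 11100 = 0.03971 yr.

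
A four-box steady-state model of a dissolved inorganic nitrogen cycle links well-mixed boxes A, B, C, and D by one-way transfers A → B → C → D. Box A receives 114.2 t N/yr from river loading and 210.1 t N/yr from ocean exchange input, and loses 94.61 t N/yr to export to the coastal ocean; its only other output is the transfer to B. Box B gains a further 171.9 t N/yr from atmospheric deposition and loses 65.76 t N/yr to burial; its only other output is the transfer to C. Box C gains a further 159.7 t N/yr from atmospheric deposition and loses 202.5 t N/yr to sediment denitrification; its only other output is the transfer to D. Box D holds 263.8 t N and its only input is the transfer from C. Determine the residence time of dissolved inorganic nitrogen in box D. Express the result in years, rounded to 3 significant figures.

0.900 yr

Box A: F(A→B) = (114.2 + 210.1) − 94.61 = 229.69 t N/yr.
Box B: F(B→C) = (229.69 + 171.9) − 65.76 = 335.83 t N/yr.
Box C: F(C→D) = (335.83 + 159.7) − 202.5 = 293.03 t N/yr.
Box D throughput = its input = 293.03 t N/yr; τ = 263.8 / 293.03 = 0.9002 yr.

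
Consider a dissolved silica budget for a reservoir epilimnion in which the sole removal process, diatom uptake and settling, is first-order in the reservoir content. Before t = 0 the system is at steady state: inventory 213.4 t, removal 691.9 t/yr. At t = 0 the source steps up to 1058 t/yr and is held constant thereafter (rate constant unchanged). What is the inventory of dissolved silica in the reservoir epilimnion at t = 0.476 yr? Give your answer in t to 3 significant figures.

302 t

τ = M₀/F₀ = 213.4/691.9 = 0.3084 yr; rate constant k = 1/τ.
New steady state M_∞ = F₁/k = F₁·τ = 1058 × 0.3084 = 326.31 t.
M(t) = M_∞ + (M₀ − M_∞)·e^(−t/τ); t/τ = 0.476/0.3084 = 1.543, so e^(−t/τ) = 0.2137.
M(t) = 326.31 − 112.9 × 0.2137 = 302.19 t.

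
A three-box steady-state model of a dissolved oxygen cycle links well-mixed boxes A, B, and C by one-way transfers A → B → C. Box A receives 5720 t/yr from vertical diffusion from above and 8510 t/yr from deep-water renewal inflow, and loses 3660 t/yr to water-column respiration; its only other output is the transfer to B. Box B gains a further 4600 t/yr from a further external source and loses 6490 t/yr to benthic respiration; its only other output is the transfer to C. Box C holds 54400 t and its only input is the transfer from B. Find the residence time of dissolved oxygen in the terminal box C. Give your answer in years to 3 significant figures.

6.27 yr

Box A: F(A→B) = (5720 + 8510) − 3660 = 10570 t/yr.
Box B: F(B→C) = (10570 + 4600) − 6490 = 8680.0 t/yr.
Box C throughput = its input = 8680.0 t/yr; τ = 54400 / 8680.0 = 6.267 yr.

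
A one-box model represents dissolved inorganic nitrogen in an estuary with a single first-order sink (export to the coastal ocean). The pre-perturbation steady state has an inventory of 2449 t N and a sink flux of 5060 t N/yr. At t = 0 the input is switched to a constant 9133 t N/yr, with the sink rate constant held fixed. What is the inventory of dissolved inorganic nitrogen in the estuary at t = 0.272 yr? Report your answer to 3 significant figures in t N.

The sink rate constant is k = F₀/M₀ = 5060/2449 = 2.066 yr⁻¹.
Solving dM/dt = F₁ − kM with M(0) = M₀ gives M(t) = F₁/k + (M₀ − F₁/k)·e^(−kt).
F₁/k = 9133/2.066 = 4420.3 t N; kt = 2.066 × 0.272 = 0.5620, e^(−kt) = 0.5701.
M(0.272) = 4420.3 + (2449 − 4420.3) × 0.5701 = 4420.3 − 1124 = 3296.5 t N.

3300 t N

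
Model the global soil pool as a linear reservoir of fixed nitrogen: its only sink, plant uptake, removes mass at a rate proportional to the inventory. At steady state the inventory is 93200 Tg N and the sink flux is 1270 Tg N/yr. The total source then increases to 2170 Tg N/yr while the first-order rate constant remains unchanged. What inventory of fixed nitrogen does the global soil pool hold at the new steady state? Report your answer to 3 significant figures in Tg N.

159000 Tg N

Rate constant k = F/M = 1270 / 93200 = 0.01363 yr⁻¹.
At the new steady state, source = k·M_new ⇒ M_new = 2170 / 0.01363 = 159200 Tg N.
(Equivalently M_new = M × F_new/F_old = 93200 × 2170/1270.)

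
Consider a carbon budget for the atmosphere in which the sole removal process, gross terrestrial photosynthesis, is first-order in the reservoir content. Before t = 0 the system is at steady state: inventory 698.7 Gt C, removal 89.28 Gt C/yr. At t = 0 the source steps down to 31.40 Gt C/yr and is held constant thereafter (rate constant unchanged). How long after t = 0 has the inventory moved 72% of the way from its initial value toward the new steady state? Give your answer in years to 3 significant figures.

9.96 yr

τ = M₀/F₀ = 698.7/89.28 = 7.826 yr.
The remaining gap fraction is e^(−t/τ); 72% covered ⇒ e^(−t/τ) = 0.280.
t = −τ ln(0.280) = 7.826 × 1.273 = 9.962 yr.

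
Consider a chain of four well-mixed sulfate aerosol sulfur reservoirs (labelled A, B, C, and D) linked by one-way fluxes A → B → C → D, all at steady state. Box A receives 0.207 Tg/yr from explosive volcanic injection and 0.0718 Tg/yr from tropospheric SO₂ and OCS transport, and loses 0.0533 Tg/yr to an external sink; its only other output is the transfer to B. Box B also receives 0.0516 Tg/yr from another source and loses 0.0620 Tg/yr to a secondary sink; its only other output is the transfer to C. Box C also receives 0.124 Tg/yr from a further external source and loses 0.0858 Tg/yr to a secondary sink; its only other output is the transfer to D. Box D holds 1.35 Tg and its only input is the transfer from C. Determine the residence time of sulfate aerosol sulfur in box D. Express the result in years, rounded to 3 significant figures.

Box A: F(A→B) = (0.207 + 0.0718) − 0.0533 = 0.22550 Tg/yr.
Box B: F(B→C) = (0.22550 + 0.0516) − 0.0620 = 0.21510 Tg/yr.
Box C: F(C→D) = (0.21510 + 0.124) − 0.0858 = 0.25330 Tg/yr.
Box D throughput = its input = 0.25330 Tg/yr; τ = 1.35 / 0.25330 = 5.330 yr.

5.33 yr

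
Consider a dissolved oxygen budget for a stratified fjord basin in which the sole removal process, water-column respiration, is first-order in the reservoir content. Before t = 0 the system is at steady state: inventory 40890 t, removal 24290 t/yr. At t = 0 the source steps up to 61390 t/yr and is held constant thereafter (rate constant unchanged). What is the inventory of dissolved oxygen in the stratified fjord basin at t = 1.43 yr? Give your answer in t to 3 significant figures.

76600 t

The sink rate constant is k = F₀/M₀ = 24290/40890 = 0.5940 yr⁻¹.
Solving dM/dt = F₁ − kM with M(0) = M₀ gives M(t) = F₁/k + (M₀ − F₁/k)·e^(−kt).
F₁/k = 61390/0.5940 = 103340 t; kt = 0.5940 × 1.43 = 0.8495, e^(−kt) = 0.4276.
M(1.43) = 103340 + (40890 − 103340) × 0.4276 = 103340 − 26710 = 76636 t.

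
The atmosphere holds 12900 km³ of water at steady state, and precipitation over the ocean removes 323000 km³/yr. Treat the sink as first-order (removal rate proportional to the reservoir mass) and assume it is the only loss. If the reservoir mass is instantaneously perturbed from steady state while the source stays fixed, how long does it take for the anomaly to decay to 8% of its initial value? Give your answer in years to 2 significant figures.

0.10 yr

For a linear reservoir the anomaly decays as exp(−t/τ) with τ = M/F = 12900/323000 = 0.03994 yr.
exp(−t/τ) = 0.08 ⇒ t = −τ ln(0.08) = 0.03994 × 2.526 = 0.1009 yr.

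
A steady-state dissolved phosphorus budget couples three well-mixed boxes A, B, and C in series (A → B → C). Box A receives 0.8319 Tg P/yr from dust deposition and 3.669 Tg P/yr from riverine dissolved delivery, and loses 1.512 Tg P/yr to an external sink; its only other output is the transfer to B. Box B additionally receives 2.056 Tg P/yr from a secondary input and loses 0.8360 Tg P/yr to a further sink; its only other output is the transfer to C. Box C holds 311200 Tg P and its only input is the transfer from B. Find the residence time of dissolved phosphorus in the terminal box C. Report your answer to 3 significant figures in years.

Box A: F(A→B) = (0.8319 + 3.669) − 1.512 = 2.9889 Tg P/yr.
Box B: F(B→C) = (2.9889 + 2.056) − 0.8360 = 4.2089 Tg P/yr.
Box C throughput = its input = 4.2089 Tg P/yr; τ = 311200 / 4.2089 = 73940 yr.

73900 yr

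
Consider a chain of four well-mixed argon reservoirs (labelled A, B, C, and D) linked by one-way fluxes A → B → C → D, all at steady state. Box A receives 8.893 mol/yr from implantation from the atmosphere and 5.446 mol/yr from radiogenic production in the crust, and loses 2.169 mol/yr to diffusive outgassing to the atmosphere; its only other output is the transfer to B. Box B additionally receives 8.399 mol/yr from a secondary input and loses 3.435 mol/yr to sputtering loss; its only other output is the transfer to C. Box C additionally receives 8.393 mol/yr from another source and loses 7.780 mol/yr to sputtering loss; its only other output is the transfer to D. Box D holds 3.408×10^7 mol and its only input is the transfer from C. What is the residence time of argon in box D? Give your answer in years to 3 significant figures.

1.92×10^6 yr

Box A: F(A→B) = (8.893 + 5.446) − 2.169 = 12.170 mol/yr.
Box B: F(B→C) = (12.170 + 8.399) − 3.435 = 17.134 mol/yr.
Box C: F(C→D) = (17.134 + 8.393) − 7.780 = 17.747 mol/yr.
Box D throughput = its input = 17.747 mol/yr; τ = 3.408×10^7 / 17.747 = 1.920×10^6 yr.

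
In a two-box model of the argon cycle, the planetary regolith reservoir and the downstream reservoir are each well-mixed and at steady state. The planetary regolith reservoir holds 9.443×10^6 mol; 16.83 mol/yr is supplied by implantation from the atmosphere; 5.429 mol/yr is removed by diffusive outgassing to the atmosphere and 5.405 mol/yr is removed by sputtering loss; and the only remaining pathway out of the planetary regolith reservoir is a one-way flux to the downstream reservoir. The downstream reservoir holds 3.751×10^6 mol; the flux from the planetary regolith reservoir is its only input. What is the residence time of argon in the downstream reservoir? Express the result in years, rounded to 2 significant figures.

630000 yr

Balance the planetary regolith reservoir: ΣF_in = 16.830 mol/yr.
Flux to the downstream reservoir = ΣF_in − (5.429 + 5.405) = 5.9960 mol/yr.
At steady state the output of the downstream reservoir equals its input, 5.9960 mol/yr.
τ = M / F = 3.751×10^6 / 5.9960 = 625600 yr.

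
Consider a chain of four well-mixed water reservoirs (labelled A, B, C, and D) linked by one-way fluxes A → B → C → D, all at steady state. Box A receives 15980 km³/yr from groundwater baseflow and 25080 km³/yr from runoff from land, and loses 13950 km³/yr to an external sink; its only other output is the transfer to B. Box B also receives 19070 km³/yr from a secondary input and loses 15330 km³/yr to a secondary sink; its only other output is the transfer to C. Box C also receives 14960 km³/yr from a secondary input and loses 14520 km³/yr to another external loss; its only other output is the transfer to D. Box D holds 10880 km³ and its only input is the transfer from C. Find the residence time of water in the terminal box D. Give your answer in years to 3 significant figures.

0.348 yr

Box A: F(A→B) = (15980 + 25080) − 13950 = 27110 km³/yr.
Box B: F(B→C) = (27110 + 19070) − 15330 = 30850 km³/yr.
Box C: F(C→D) = (30850 + 14960) − 14520 = 31290 km³/yr.
Box D throughput = its input = 31290 km³/yr; τ = 10880 / 31290 = 0.3477 yr.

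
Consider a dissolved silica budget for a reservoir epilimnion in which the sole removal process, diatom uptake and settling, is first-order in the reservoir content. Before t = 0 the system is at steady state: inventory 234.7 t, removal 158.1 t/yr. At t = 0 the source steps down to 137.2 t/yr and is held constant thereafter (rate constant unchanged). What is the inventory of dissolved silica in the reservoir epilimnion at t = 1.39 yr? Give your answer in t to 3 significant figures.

The sink rate constant is k = F₀/M₀ = 158.1/234.7 = 0.6736 yr⁻¹.
Solving dM/dt = F₁ − kM with M(0) = M₀ gives M(t) = F₁/k + (M₀ − F₁/k)·e^(−kt).
F₁/k = 137.2/0.6736 = 203.67 t; kt = 0.6736 × 1.39 = 0.9363, e^(−kt) = 0.3921.
M(1.39) = 203.67 + (234.7 − 203.67) × 0.3921 = 203.67 + 12.16 = 215.84 t.

216 t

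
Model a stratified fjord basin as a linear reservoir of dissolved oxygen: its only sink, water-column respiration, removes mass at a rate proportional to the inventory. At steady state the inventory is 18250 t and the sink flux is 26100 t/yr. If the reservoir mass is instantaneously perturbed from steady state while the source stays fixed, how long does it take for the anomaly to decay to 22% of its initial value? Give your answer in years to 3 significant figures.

For a linear reservoir the anomaly decays as exp(−t/τ) with τ = M/F = 18250/26100 = 0.6992 yr.
exp(−t/τ) = 0.22 ⇒ t = −τ ln(0.22) = 0.6992 × 1.514 = 1.059 yr.

1.06 yr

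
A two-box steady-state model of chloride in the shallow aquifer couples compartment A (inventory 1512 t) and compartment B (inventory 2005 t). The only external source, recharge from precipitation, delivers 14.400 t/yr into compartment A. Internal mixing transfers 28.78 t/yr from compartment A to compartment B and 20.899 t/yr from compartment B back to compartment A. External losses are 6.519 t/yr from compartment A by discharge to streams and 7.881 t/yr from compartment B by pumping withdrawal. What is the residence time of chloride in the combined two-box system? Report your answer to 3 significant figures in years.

Treat the two boxes together as one reservoir: the mixing fluxes between them are internal recycling, so τ = ΣM / Σ(external losses).
M_total = 1512 + 2005 = 3517.0 t.
ΣF_external_out = 6.519 + 7.881 = 14.400 t/yr.
τ = M_total / ΣF_ext = 3517.0 / 14.400 = 244.2 yr.

244 yr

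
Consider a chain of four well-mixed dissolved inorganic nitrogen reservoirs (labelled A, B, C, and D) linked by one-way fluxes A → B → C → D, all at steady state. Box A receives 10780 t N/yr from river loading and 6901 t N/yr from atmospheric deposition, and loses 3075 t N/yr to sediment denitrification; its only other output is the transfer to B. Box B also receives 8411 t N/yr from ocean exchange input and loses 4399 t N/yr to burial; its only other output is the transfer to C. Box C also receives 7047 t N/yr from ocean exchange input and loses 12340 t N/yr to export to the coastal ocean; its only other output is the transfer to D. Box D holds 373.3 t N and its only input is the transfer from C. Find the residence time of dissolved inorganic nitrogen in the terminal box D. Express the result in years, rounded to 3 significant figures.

0.0280 yr

Box A: F(A→B) = (10780 + 6901) − 3075 = 14606 t N/yr.
Box B: F(B→C) = (14606 + 8411) − 4399 = 18618 t N/yr.
Box C: F(C→D) = (18618 + 7047) − 12340 = 13325 t N/yr.
Box D throughput = its input = 13325 t N/yr; τ = 373.3 / 13325 = 0.02802 yr.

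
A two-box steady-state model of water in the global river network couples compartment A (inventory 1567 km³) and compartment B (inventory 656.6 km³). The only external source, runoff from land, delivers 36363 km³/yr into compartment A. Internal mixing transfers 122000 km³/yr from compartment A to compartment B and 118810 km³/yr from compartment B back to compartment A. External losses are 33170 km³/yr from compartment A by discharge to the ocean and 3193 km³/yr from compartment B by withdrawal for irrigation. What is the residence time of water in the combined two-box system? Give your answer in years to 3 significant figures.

Residence time in the combined system uses the total inventory and the total *external* removal — internal exchanges between the two boxes cancel.
M_total = 1567 + 656.6 = 2223.6 km³.
ΣF_external_out = 33170 + 3193 = 36363 km³/yr.
τ = M_total / ΣF_ext = 2223.6 / 36363 = 0.06115 yr.

0.0612 yr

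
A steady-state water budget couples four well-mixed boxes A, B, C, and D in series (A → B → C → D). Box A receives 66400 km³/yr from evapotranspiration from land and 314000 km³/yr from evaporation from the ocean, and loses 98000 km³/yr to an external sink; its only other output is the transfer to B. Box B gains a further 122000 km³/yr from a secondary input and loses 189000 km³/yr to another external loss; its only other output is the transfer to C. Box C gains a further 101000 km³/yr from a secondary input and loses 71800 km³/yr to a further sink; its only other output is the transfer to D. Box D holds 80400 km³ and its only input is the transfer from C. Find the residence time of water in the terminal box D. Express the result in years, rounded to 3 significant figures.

Box A: F(A→B) = (66400 + 314000) − 98000 = 282400 km³/yr.
Box B: F(B→C) = (282400 + 122000) − 189000 = 215400 km³/yr.
Box C: F(C→D) = (215400 + 101000) − 71800 = 244600 km³/yr.
Box D throughput = its input = 244600 km³/yr; τ = 80400 / 244600 = 0.3287 yr.

0.329 yr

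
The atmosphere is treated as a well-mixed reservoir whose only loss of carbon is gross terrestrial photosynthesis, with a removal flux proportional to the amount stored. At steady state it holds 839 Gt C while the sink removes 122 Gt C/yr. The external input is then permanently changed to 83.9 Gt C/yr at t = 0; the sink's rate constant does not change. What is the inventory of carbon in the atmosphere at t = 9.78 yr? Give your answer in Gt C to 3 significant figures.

The sink rate constant is k = F₀/M₀ = 122/839 = 0.1454 yr⁻¹.
Solving dM/dt = F₁ − kM with M(0) = M₀ gives M(t) = F₁/k + (M₀ − F₁/k)·e^(−kt).
F₁/k = 83.9/0.1454 = 576.98 Gt C; kt = 0.1454 × 9.78 = 1.422, e^(−kt) = 0.2412.
M(9.78) = 576.98 + (839 − 576.98) × 0.2412 = 576.98 + 63.20 = 640.18 Gt C.

640 Gt C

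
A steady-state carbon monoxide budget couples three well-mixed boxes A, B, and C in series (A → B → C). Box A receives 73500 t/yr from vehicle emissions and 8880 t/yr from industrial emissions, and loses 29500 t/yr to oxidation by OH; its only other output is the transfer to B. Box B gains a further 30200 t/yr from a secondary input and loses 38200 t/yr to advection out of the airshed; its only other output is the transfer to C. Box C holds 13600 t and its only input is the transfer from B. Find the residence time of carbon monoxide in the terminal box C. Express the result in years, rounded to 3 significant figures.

0.303 yr

Box A: F(A→B) = (73500 + 8880) − 29500 = 52880 t/yr.
Box B: F(B→C) = (52880 + 30200) − 38200 = 44880 t/yr.
Box C throughput = its input = 44880 t/yr; τ = 13600 / 44880 = 0.3030 yr.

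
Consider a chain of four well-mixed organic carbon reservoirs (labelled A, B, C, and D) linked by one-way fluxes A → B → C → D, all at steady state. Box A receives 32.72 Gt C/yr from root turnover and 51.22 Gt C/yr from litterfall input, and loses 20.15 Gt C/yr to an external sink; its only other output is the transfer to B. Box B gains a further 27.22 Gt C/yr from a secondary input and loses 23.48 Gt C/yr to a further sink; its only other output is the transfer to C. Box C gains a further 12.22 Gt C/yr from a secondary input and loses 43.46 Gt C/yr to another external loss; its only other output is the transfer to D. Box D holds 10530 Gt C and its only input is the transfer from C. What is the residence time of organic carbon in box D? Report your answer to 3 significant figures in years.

Box A: F(A→B) = (32.72 + 51.22) − 20.15 = 63.790 Gt C/yr.
Box B: F(B→C) = (63.790 + 27.22) − 23.48 = 67.530 Gt C/yr.
Box C: F(C→D) = (67.530 + 12.22) − 43.46 = 36.290 Gt C/yr.
Box D throughput = its input = 36.290 Gt C/yr; τ = 10530 / 36.290 = 290.2 yr.

290 yr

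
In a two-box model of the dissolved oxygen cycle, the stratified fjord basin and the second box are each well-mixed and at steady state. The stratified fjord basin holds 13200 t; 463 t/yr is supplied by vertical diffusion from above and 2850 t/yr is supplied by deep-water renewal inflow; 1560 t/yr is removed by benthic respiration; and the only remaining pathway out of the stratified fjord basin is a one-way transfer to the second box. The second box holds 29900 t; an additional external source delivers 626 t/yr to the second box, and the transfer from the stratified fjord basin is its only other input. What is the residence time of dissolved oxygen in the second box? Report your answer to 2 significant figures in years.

Balance the stratified fjord basin: ΣF_in = 463 + 2850 = 3313.0 t/yr.
Transfer to the second box = ΣF_in − (1560) = 1753.0 t/yr.
Total input to the second box = 1753.0 + 626 = 2379.0 t/yr; at steady state this equals its total output.
τ = M / F = 29900 / 2379.0 = 12.57 yr.

13 yr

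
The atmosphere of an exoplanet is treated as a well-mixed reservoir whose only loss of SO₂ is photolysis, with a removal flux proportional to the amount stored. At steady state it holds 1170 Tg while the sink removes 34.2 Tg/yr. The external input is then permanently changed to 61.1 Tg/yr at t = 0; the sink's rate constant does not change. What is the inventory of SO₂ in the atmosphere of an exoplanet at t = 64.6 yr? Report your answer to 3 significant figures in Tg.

1950 Tg

τ = M₀/F₀ = 1170/34.2 = 34.21 yr; rate constant k = 1/τ.
New steady state M_∞ = F₁/k = F₁·τ = 61.1 × 34.21 = 2090.3 Tg.
M(t) = M_∞ + (M₀ − M_∞)·e^(−t/τ); t/τ = 64.6/34.21 = 1.888, so e^(−t/τ) = 0.1513.
M(t) = 2090.3 − 920.3 × 0.1513 = 1951.0 Tg.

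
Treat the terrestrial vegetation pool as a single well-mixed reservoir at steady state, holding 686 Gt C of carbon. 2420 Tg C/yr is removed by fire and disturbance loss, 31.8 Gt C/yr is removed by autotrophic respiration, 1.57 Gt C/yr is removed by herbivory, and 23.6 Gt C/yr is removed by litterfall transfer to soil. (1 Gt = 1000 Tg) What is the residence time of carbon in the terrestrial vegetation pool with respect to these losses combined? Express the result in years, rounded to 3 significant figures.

Convert the fire and disturbance loss flux: 2420 Tg C/yr = 2.420 Gt C/yr.
Total removal = 2.420 + 31.80 + 1.570 + 23.60 = 59.390 Gt C/yr.
τ = M / ΣF_out = 686 / 59.390 = 11.55 yr.

11.6 yr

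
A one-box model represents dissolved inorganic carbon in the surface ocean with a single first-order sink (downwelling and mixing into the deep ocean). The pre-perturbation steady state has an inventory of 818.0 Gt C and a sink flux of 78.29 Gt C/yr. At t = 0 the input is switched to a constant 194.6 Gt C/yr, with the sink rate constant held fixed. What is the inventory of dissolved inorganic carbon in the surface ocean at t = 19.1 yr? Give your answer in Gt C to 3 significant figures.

The sink rate constant is k = F₀/M₀ = 78.29/818.0 = 0.09571 yr⁻¹.
Solving dM/dt = F₁ − kM with M(0) = M₀ gives M(t) = F₁/k + (M₀ − F₁/k)·e^(−kt).
F₁/k = 194.6/0.09571 = 2033.2 Gt C; kt = 0.09571 × 19.1 = 1.828, e^(−kt) = 0.1607.
M(19.1) = 2033.2 + (818.0 − 2033.2) × 0.1607 = 2033.2 − 195.3 = 1837.9 Gt C.

1840 Gt C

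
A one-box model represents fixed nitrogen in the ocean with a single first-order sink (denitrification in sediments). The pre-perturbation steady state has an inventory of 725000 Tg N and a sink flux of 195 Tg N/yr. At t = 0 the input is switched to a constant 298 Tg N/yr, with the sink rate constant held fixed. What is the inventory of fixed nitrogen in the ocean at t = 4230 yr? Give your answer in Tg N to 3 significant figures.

τ = M₀/F₀ = 725000/195 = 3718 yr; rate constant k = 1/τ.
New steady state M_∞ = F₁/k = F₁·τ = 298 × 3718 = 1.1079×10^6 Tg N.
M(t) = M_∞ + (M₀ − M_∞)·e^(−t/τ); t/τ = 4230/3718 = 1.138, so e^(−t/τ) = 0.3205.
M(t) = 1.1079×10^6 − 382900 × 0.3205 = 985200 Tg N.

985000 Tg N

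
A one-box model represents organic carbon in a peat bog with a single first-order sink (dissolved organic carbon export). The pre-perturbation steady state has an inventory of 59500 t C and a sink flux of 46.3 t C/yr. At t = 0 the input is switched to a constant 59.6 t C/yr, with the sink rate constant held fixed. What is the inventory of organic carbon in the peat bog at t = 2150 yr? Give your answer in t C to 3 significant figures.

73400 t C

Residence time τ = M₀/F₀ = 1285 yr. The eventual steady state is M_∞ = M₀·(F₁/F₀) = 59500 × 59.6/46.3 = 76592 t C.
The anomaly ΔM(t) = M(t) − M_∞ decays as ΔM₀·e^(−t/τ) with ΔM₀ = 59500 − 76592 = −17090 t C.
At t = 2150 yr, e^(−t/τ) = e^(−1.673) = 0.1877, so ΔM = −3208 t C and M = 76592 − 3208 = 73384 t C.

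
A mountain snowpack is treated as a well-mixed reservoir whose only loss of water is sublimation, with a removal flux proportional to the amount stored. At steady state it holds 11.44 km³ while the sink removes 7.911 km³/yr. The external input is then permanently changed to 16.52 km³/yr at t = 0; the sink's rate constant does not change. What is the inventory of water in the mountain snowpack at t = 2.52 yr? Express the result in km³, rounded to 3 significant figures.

The sink rate constant is k = F₀/M₀ = 7.911/11.44 = 0.6915 yr⁻¹.
Solving dM/dt = F₁ − kM with M(0) = M₀ gives M(t) = F₁/k + (M₀ − F₁/k)·e^(−kt).
F₁/k = 16.52/0.6915 = 23.889 km³; kt = 0.6915 × 2.52 = 1.743, e^(−kt) = 0.1751.
M(2.52) = 23.889 + (11.44 − 23.889) × 0.1751 = 23.889 − 2.179 = 21.710 km³.

21.7 km³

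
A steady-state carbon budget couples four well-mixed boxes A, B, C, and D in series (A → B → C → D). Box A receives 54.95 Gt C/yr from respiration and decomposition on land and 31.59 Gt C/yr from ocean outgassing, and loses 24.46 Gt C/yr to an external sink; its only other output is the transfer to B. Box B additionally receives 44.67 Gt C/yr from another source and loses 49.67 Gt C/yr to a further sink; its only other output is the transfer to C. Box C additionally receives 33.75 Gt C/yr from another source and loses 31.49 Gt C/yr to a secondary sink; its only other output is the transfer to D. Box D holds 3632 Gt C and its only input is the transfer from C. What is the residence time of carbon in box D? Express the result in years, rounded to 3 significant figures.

Box A: F(A→B) = (54.95 + 31.59) − 24.46 = 62.080 Gt C/yr.
Box B: F(B→C) = (62.080 + 44.67) − 49.67 = 57.080 Gt C/yr.
Box C: F(C→D) = (57.080 + 33.75) − 31.49 = 59.340 Gt C/yr.
Box D throughput = its input = 59.340 Gt C/yr; τ = 3632 / 59.340 = 61.21 yr.

61.2 yr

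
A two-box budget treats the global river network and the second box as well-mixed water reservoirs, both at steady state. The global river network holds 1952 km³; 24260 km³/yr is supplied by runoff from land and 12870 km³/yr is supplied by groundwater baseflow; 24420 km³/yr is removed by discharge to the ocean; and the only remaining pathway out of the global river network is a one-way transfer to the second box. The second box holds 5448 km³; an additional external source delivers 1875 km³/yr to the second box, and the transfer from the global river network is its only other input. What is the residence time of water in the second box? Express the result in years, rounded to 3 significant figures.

0.374 yr

Balance the global river network: ΣF_in = 24260 + 12870 = 37130 km³/yr.
Transfer to the second box = ΣF_in − (24420) = 12710 km³/yr.
Total input to the second box = 12710 + 1875 = 14585 km³/yr; at steady state this equals its total output.
τ = M / F = 5448 / 14585 = 0.3735 yr.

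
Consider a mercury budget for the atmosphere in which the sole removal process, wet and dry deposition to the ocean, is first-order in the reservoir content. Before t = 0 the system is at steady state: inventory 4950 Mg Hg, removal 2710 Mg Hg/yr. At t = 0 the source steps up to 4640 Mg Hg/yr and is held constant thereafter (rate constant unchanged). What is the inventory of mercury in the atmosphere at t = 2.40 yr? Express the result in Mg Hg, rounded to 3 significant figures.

τ = M₀/F₀ = 4950/2710 = 1.827 yr; rate constant k = 1/τ.
New steady state M_∞ = F₁/k = F₁·τ = 4640 × 1.827 = 8475.3 Mg Hg.
M(t) = M_∞ + (M₀ − M_∞)·e^(−t/τ); t/τ = 2.40/1.827 = 1.314, so e^(−t/τ) = 0.2688.
M(t) = 8475.3 − 3525 × 0.2688 = 7527.8 Mg Hg.

7530 Mg Hg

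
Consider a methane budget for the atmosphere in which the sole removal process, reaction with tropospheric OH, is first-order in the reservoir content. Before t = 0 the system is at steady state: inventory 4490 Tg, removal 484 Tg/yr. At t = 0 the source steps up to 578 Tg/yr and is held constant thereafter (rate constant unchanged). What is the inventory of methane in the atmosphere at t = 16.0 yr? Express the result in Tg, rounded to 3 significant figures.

5210 Tg

The sink rate constant is k = F₀/M₀ = 484/4490 = 0.1078 yr⁻¹.
Solving dM/dt = F₁ − kM with M(0) = M₀ gives M(t) = F₁/k + (M₀ − F₁/k)·e^(−kt).
F₁/k = 578/0.1078 = 5362.0 Tg; kt = 0.1078 × 16.0 = 1.725, e^(−kt) = 0.1782.
M(16.0) = 5362.0 + (4490 − 5362.0) × 0.1782 = 5362.0 − 155.4 = 5206.6 Tg.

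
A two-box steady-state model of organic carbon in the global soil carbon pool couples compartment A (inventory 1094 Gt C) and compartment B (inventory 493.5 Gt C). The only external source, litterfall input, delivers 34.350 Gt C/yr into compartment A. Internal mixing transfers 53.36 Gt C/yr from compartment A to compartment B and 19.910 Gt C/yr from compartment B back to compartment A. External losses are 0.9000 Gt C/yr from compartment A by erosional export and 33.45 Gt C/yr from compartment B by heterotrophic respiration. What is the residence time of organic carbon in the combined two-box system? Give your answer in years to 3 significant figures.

For the system as a whole, the A↔B exchange is internal and contributes nothing to the throughput; only the external sinks remove mass.
M_total = 1094 + 493.5 = 1587.5 Gt C.
ΣF_external_out = 0.9000 + 33.45 = 34.350 Gt C/yr.
τ = M_total / ΣF_ext = 1587.5 / 34.350 = 46.22 yr.

46.2 yr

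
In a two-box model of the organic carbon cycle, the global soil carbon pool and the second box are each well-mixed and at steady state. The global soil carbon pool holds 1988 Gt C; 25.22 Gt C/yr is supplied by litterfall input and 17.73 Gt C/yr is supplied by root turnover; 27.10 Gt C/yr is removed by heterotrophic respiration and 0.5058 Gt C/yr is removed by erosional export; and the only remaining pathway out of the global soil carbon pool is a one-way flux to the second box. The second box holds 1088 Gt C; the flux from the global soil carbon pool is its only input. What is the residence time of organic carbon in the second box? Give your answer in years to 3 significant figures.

Balance the global soil carbon pool: ΣF_in = 25.22 + 17.73 = 42.950 Gt C/yr.
Flux to the second box = ΣF_in − (27.10 + 0.5058) = 15.344 Gt C/yr.
At steady state the output of the second box equals its input, 15.344 Gt C/yr.
τ = M / F = 1088 / 15.344 = 70.91 yr.

70.9 yr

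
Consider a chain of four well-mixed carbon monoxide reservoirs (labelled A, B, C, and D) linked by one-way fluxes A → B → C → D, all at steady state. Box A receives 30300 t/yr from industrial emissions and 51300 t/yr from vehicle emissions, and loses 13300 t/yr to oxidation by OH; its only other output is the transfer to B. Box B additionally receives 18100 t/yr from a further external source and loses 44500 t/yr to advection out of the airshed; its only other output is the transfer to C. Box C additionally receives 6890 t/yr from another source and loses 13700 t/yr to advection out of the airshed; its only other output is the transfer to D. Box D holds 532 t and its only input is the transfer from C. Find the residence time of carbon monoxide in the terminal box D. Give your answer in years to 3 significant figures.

0.0152 yr

Box A: F(A→B) = (30300 + 51300) − 13300 = 68300 t/yr.
Box B: F(B→C) = (68300 + 18100) − 44500 = 41900 t/yr.
Box C: F(C→D) = (41900 + 6890) − 13700 = 35090 t/yr.
Box D throughput = its input = 35090 t/yr; τ = 532 / 35090 = 0.01516 yr.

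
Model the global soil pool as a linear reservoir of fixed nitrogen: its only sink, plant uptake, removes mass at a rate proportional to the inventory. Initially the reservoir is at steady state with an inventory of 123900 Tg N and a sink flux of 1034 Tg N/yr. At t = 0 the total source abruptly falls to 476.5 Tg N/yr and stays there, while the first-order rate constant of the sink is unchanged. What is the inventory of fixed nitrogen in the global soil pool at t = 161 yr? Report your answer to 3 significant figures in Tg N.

Residence time τ = M₀/F₀ = 119.8 yr. The eventual steady state is M_∞ = M₀·(F₁/F₀) = 123900 × 476.5/1034 = 57097 Tg N.
The anomaly ΔM(t) = M(t) − M_∞ decays as ΔM₀·e^(−t/τ) with ΔM₀ = 123900 − 57097 = 66800 Tg N.
At t = 161 yr, e^(−t/τ) = e^(−1.344) = 0.2609, so ΔM = 17430 Tg N and M = 57097 + 17430 = 74526 Tg N.

74500 Tg N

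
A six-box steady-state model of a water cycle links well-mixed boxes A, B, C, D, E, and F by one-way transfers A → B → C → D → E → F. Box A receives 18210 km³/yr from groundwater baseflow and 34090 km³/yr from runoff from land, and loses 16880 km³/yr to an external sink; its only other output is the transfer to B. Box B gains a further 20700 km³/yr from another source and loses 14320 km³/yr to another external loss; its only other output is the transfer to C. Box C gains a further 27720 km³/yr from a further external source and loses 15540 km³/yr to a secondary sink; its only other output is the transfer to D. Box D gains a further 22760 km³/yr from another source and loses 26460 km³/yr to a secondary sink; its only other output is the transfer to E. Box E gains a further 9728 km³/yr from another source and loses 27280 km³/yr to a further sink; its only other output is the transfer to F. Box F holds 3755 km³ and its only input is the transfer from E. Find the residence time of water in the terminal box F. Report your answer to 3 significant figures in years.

0.115 yr

Box A: F(A→B) = (18210 + 34090) − 16880 = 35420 km³/yr.
Box B: F(B→C) = (35420 + 20700) − 14320 = 41800 km³/yr.
Box C: F(C→D) = (41800 + 27720) − 15540 = 53980 km³/yr.
Box D: F(D→E) = (53980 + 22760) − 26460 = 50280 km³/yr.
Box E: F(E→F) = (50280 + 9728) − 27280 = 32728 km³/yr.
Box F throughput = its input = 32728 km³/yr; τ = 3755 / 32728 = 0.1147 yr.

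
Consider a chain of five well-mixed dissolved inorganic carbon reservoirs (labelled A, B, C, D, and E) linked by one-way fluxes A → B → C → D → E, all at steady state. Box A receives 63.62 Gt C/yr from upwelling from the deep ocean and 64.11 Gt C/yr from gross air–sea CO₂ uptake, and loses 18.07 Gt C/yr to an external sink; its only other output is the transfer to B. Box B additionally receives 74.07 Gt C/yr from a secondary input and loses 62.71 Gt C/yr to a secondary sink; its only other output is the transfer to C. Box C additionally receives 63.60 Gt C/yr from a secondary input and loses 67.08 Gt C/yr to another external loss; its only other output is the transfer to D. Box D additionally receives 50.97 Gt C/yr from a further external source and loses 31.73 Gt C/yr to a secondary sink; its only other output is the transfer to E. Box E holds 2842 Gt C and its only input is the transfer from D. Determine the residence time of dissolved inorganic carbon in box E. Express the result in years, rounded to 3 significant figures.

Box A: F(A→B) = (63.62 + 64.11) − 18.07 = 109.66 Gt C/yr.
Box B: F(B→C) = (109.66 + 74.07) − 62.71 = 121.02 Gt C/yr.
Box C: F(C→D) = (121.02 + 63.60) − 67.08 = 117.54 Gt C/yr.
Box D: F(D→E) = (117.54 + 50.97) − 31.73 = 136.78 Gt C/yr.
Box E throughput = its input = 136.78 Gt C/yr; τ = 2842 / 136.78 = 20.78 yr.

20.8 yr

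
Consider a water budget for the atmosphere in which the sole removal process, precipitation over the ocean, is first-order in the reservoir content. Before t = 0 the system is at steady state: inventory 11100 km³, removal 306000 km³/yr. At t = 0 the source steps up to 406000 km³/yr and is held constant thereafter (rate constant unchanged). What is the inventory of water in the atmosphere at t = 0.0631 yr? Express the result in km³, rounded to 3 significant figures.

14100 km³

The sink rate constant is k = F₀/M₀ = 306000/11100 = 27.57 yr⁻¹.
Solving dM/dt = F₁ − kM with M(0) = M₀ gives M(t) = F₁/k + (M₀ − F₁/k)·e^(−kt).
F₁/k = 406000/27.57 = 14727 km³; kt = 27.57 × 0.0631 = 1.740, e^(−kt) = 0.1756.
M(0.0631) = 14727 + (11100 − 14727) × 0.1756 = 14727 − 637.0 = 14090 km³.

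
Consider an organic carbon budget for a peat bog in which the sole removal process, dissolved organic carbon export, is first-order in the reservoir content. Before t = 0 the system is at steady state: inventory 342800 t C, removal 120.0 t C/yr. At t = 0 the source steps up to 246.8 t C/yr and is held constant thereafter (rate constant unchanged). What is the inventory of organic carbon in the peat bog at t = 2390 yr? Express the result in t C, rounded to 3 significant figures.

548000 t C

The sink rate constant is k = F₀/M₀ = 120.0/342800 = 0.0003501 yr⁻¹.
Solving dM/dt = F₁ − kM with M(0) = M₀ gives M(t) = F₁/k + (M₀ − F₁/k)·e^(−kt).
F₁/k = 246.8/0.0003501 = 705030 t C; kt = 0.0003501 × 2390 = 0.8366, e^(−kt) = 0.4332.
M(2390) = 705030 + (342800 − 705030) × 0.4332 = 705030 − 156900 = 548120 t C.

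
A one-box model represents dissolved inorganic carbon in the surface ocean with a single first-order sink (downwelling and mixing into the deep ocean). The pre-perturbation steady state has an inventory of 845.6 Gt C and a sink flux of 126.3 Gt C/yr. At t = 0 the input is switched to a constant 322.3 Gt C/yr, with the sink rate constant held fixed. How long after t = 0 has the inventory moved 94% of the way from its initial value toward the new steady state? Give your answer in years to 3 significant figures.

τ = M₀/F₀ = 845.6/126.3 = 6.695 yr.
The remaining gap fraction is e^(−t/τ); 94% covered ⇒ e^(−t/τ) = 0.0600.
t = −τ ln(0.0600) = 6.695 × 2.813 = 18.84 yr.

18.8 yr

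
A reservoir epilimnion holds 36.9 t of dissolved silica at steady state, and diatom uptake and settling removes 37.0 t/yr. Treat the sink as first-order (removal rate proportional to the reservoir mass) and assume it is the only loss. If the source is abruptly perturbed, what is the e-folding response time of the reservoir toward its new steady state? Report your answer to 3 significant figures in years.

0.997 yr

For a linear reservoir the response time equals the residence time τ = M/F.
τ = 36.9 / 37.0 = 0.9973 yr.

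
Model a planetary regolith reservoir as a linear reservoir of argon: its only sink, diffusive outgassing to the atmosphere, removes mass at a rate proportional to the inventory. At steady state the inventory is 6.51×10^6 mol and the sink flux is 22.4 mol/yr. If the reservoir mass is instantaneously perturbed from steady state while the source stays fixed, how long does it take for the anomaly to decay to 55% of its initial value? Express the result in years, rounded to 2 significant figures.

170000 yr

For a linear reservoir the anomaly decays as exp(−t/τ) with τ = M/F = 6.51×10^6/22.4 = 290600 yr.
exp(−t/τ) = 0.55 ⇒ t = −τ ln(0.55) = 290600 × 0.5978 = 173700 yr.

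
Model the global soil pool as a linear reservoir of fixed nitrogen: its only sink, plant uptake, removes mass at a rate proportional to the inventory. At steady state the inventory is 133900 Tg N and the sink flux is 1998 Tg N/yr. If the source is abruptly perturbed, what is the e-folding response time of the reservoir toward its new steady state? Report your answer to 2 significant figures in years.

67 yr

For a linear reservoir the response time equals the residence time τ = M/F.
τ = 133900 / 1998 = 67.02 yr.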